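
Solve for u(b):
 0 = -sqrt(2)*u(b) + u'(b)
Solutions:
 u(b) = C1*exp(sqrt(2)*b)


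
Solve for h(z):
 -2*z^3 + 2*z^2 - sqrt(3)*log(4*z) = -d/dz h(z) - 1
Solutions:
 h(z) = C1 + z^4/2 - 2*z^3/3 + sqrt(3)*z*log(z) - sqrt(3)*z - z + 2*sqrt(3)*z*log(2)


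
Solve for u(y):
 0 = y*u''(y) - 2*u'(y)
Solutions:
 u(y) = C1 + C2*y^3


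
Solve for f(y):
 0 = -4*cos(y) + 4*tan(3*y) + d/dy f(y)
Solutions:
 f(y) = C1 + 4*log(cos(3*y))/3 + 4*sin(y)


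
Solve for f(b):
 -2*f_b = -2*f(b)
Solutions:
 f(b) = C1*exp(b)


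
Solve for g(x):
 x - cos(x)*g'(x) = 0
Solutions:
 g(x) = C1 + Integral(x/cos(x), x)


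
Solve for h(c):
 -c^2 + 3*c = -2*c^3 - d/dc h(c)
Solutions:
 h(c) = C1 - c^4/2 + c^3/3 - 3*c^2/2


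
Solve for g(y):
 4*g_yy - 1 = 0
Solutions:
 g(y) = C1 + C2*y + y^2/8


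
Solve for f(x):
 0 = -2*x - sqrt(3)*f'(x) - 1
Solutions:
 f(x) = C1 - sqrt(3)*x^2/3 - sqrt(3)*x/3


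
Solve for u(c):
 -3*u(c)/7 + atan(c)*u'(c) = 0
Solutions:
 u(c) = C1*exp(3*Integral(1/atan(c), c)/7)


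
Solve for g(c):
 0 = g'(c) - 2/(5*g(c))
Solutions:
 g(c) = -sqrt(C1 + 20*c)/5
 g(c) = sqrt(C1 + 20*c)/5


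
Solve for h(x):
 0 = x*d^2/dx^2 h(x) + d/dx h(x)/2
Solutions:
 h(x) = C1 + C2*sqrt(x)


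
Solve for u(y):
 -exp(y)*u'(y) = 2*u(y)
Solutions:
 u(y) = C1*exp(2*exp(-y))


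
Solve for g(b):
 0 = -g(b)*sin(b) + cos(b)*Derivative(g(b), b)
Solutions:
 g(b) = C1/cos(b)


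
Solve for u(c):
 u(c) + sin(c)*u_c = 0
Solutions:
 u(c) = C1*sqrt(cos(c) + 1)/sqrt(cos(c) - 1)


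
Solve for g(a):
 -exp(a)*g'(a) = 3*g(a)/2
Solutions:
 g(a) = C1*exp(3*exp(-a)/2)


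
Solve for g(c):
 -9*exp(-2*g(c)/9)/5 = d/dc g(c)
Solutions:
 g(c) = 9*log(-sqrt(C1 - 9*c)) - 9*log(15) + 9*log(10)/2
 g(c) = 9*log(C1 - 9*c)/2 - 9*log(15) + 9*log(10)/2


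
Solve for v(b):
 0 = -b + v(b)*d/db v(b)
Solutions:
 v(b) = -sqrt(C1 + b^2)
 v(b) = sqrt(C1 + b^2)


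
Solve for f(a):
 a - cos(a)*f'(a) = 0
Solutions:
 f(a) = C1 + Integral(a/cos(a), a)


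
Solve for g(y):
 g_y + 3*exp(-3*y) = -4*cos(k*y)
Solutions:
 g(y) = C1 + exp(-3*y) - 4*sin(k*y)/k


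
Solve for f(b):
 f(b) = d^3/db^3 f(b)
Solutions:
 f(b) = C3*exp(b) + (C1*sin(sqrt(3)*b/2) + C2*cos(sqrt(3)*b/2))*exp(-b/2)


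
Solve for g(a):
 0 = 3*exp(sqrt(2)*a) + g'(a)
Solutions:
 g(a) = C1 - 3*sqrt(2)*exp(sqrt(2)*a)/2


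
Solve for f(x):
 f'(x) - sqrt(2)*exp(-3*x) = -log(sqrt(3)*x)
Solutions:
 f(x) = C1 - x*log(x) + x*(1 - log(3)/2) - sqrt(2)*exp(-3*x)/3


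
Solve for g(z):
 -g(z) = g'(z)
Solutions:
 g(z) = C1*exp(-z)


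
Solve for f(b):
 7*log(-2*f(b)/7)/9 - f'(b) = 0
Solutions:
 -9*Integral(1/(log(-_y) - log(7) + log(2)), (_y, f(b)))/7 = C1 - b


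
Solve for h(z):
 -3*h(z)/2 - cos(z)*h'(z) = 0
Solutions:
 h(z) = C1*(sin(z) - 1)^(3/4)/(sin(z) + 1)^(3/4)


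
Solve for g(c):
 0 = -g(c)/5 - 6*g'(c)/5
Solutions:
 g(c) = C1*exp(-c/6)


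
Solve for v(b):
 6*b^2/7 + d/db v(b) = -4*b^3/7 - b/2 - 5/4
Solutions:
 v(b) = C1 - b^4/7 - 2*b^3/7 - b^2/4 - 5*b/4


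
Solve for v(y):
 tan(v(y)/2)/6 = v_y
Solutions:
 v(y) = -2*asin(C1*exp(y/12)) + 2*pi
 v(y) = 2*asin(C1*exp(y/12))


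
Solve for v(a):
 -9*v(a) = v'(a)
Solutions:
 v(a) = C1*exp(-9*a)


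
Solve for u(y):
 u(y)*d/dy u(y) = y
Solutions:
 u(y) = -sqrt(C1 + y^2)
 u(y) = sqrt(C1 + y^2)


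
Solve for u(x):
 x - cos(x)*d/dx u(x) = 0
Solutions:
 u(x) = C1 + Integral(x/cos(x), x)


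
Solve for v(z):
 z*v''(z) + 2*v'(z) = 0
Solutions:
 v(z) = C1 + C2/z


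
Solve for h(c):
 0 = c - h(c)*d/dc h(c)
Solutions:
 h(c) = -sqrt(C1 + c^2)
 h(c) = sqrt(C1 + c^2)


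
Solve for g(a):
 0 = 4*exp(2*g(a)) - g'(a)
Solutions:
 g(a) = log(-sqrt(-1/(C1 + 4*a))) - log(2)/2
 g(a) = log(-1/(C1 + 4*a))/2 - log(2)/2


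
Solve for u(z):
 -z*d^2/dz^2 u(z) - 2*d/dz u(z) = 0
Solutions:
 u(z) = C1 + C2/z


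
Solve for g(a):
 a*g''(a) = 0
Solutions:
 g(a) = C1 + C2*a


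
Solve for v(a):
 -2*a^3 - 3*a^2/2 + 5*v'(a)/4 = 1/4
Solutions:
 v(a) = C1 + 2*a^4/5 + 2*a^3/5 + a/5


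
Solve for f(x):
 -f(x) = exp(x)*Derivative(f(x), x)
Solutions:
 f(x) = C1*exp(exp(-x))


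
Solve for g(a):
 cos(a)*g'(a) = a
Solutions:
 g(a) = C1 + Integral(a/cos(a), a)


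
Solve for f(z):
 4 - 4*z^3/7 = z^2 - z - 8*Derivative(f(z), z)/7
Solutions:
 f(z) = C1 + z^4/8 + 7*z^3/24 - 7*z^2/16 - 7*z/2


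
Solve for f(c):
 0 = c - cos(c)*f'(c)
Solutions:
 f(c) = C1 + Integral(c/cos(c), c)


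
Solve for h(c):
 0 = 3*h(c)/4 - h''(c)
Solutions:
 h(c) = C1*exp(-sqrt(3)*c/2) + C2*exp(sqrt(3)*c/2)


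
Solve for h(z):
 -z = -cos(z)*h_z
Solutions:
 h(z) = C1 + Integral(z/cos(z), z)


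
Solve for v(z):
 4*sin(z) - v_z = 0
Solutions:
 v(z) = C1 - 4*cos(z)


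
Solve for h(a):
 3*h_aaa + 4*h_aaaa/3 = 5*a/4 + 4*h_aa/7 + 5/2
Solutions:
 h(a) = C1 + C2*a + C3*exp(a*(-63 + sqrt(5313))/56) + C4*exp(-a*(63 + sqrt(5313))/56) - 35*a^3/96 - 1015*a^2/128


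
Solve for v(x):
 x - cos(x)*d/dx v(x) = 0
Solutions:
 v(x) = C1 + Integral(x/cos(x), x)


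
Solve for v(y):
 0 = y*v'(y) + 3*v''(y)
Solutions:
 v(y) = C1 + C2*erf(sqrt(6)*y/6)


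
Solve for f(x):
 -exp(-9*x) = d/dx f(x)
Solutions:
 f(x) = C1 + exp(-9*x)/9


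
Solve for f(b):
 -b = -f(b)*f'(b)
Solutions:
 f(b) = -sqrt(C1 + b^2)
 f(b) = sqrt(C1 + b^2)


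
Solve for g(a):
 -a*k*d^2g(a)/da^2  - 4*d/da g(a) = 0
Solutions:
 g(a) = C1 + a^(((re(k) - 4)*re(k) + im(k)^2)/(re(k)^2 + im(k)^2))*(C2*sin(4*log(a)*Abs(im(k))/(re(k)^2 + im(k)^2)) + C3*cos(4*log(a)*im(k)/(re(k)^2 + im(k)^2)))


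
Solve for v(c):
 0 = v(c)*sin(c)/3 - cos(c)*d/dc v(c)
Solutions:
 v(c) = C1/cos(c)^(1/3)


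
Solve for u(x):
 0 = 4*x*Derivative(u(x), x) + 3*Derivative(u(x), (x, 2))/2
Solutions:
 u(x) = C1 + C2*erf(2*sqrt(3)*x/3)


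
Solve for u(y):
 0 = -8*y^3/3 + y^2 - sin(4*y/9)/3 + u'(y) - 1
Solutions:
 u(y) = C1 + 2*y^4/3 - y^3/3 + y - 3*cos(4*y/9)/4


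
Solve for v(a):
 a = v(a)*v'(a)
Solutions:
 v(a) = -sqrt(C1 + a^2)
 v(a) = sqrt(C1 + a^2)


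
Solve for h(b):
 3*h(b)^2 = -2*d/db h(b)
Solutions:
 h(b) = 2/(C1 + 3*b)


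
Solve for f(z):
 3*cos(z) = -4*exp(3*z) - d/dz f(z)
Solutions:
 f(z) = C1 - 4*exp(3*z)/3 - 3*sin(z)


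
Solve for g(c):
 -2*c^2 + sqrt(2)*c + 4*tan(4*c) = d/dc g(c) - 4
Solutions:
 g(c) = C1 - 2*c^3/3 + sqrt(2)*c^2/2 + 4*c - log(cos(4*c))


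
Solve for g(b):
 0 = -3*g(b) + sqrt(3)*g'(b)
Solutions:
 g(b) = C1*exp(sqrt(3)*b)


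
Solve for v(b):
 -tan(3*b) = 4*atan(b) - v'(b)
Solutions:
 v(b) = C1 + 4*b*atan(b) - 2*log(b^2 + 1) - log(cos(3*b))/3


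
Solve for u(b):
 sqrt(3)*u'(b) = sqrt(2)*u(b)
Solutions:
 u(b) = C1*exp(sqrt(6)*b/3)


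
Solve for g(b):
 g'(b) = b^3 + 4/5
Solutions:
 g(b) = C1 + b^4/4 + 4*b/5


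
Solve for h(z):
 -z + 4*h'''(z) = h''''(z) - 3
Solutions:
 h(z) = C1 + C2*z + C3*z^2 + C4*exp(4*z) + z^4/96 - 11*z^3/96


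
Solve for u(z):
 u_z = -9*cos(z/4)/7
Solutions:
 u(z) = C1 - 36*sin(z/4)/7


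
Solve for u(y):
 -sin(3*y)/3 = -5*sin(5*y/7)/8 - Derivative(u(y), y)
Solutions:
 u(y) = C1 + 7*cos(5*y/7)/8 - cos(3*y)/9


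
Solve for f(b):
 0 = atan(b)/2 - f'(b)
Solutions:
 f(b) = C1 + b*atan(b)/2 - log(b^2 + 1)/4


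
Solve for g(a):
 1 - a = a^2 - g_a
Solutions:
 g(a) = C1 + a^3/3 + a^2/2 - a


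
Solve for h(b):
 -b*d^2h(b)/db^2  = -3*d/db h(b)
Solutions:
 h(b) = C1 + C2*b^4


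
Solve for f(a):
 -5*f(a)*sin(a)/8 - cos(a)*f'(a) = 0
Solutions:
 f(a) = C1*cos(a)^(5/8)


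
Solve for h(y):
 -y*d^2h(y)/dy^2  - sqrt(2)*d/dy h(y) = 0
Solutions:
 h(y) = C1 + C2*y^(1 - sqrt(2))


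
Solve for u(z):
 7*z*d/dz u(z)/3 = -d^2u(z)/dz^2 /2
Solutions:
 u(z) = C1 + C2*erf(sqrt(21)*z/3)


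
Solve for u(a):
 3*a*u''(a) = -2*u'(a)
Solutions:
 u(a) = C1 + C2*a^(1/3)


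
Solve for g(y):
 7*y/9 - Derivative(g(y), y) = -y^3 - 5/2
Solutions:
 g(y) = C1 + y^4/4 + 7*y^2/18 + 5*y/2


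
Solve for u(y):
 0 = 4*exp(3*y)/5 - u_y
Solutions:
 u(y) = C1 + 4*exp(3*y)/15


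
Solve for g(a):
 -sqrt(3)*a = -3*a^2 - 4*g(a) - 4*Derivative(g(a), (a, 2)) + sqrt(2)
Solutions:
 g(a) = C1*sin(a) + C2*cos(a) - 3*a^2/4 + sqrt(3)*a/4 + sqrt(2)/4 + 3/2


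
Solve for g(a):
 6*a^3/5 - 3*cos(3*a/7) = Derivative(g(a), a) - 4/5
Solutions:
 g(a) = C1 + 3*a^4/10 + 4*a/5 - 7*sin(3*a/7)


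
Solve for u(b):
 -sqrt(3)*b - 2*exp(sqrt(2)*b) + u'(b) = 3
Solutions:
 u(b) = C1 + sqrt(3)*b^2/2 + 3*b + sqrt(2)*exp(sqrt(2)*b)


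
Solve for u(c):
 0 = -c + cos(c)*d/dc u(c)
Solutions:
 u(c) = C1 + Integral(c/cos(c), c)


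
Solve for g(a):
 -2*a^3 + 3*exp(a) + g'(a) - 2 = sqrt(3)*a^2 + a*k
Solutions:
 g(a) = C1 + a^4/2 + sqrt(3)*a^3/3 + a^2*k/2 + 2*a - 3*exp(a)


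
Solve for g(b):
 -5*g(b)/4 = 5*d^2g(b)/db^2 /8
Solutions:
 g(b) = C1*sin(sqrt(2)*b) + C2*cos(sqrt(2)*b)


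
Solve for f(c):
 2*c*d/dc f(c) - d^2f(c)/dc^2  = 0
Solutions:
 f(c) = C1 + C2*erfi(c)


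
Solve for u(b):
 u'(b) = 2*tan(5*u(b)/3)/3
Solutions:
 u(b) = -3*asin(C1*exp(10*b/9))/5 + 3*pi/5
 u(b) = 3*asin(C1*exp(10*b/9))/5


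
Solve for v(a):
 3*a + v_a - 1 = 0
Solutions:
 v(a) = C1 - 3*a^2/2 + a


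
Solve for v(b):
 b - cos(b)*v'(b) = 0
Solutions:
 v(b) = C1 + Integral(b/cos(b), b)


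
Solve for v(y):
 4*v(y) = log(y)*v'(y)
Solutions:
 v(y) = C1*exp(4*li(y))


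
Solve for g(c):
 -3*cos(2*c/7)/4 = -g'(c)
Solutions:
 g(c) = C1 + 21*sin(2*c/7)/8


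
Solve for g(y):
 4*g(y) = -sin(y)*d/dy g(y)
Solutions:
 g(y) = C1*(cos(y)^2 + 2*cos(y) + 1)/(cos(y)^2 - 2*cos(y) + 1)


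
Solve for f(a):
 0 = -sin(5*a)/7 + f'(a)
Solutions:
 f(a) = C1 - cos(5*a)/35


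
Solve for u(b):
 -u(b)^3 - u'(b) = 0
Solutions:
 u(b) = -sqrt(2)*sqrt(-1/(C1 - b))/2
 u(b) = sqrt(2)*sqrt(-1/(C1 - b))/2


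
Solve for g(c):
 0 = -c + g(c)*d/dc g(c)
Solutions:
 g(c) = -sqrt(C1 + c^2)
 g(c) = sqrt(C1 + c^2)


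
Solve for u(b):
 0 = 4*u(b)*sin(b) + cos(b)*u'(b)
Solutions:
 u(b) = C1*cos(b)^4


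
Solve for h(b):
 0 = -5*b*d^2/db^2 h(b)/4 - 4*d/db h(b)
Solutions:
 h(b) = C1 + C2/b^(11/5)


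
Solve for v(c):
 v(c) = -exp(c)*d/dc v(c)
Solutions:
 v(c) = C1*exp(exp(-c))


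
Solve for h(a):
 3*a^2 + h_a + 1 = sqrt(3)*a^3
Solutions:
 h(a) = C1 + sqrt(3)*a^4/4 - a^3 - a


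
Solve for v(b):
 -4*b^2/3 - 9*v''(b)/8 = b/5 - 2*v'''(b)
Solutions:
 v(b) = C1 + C2*b + C3*exp(9*b/16) - 8*b^4/81 - 2668*b^3/3645 - 42688*b^2/10935


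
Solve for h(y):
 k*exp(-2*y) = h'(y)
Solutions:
 h(y) = C1 - k*exp(-2*y)/2


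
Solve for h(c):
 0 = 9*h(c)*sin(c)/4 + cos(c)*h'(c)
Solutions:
 h(c) = C1*cos(c)^(9/4)


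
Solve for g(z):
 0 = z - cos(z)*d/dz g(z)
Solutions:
 g(z) = C1 + Integral(z/cos(z), z)


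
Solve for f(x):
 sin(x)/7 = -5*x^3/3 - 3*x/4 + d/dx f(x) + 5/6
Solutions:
 f(x) = C1 + 5*x^4/12 + 3*x^2/8 - 5*x/6 - cos(x)/7


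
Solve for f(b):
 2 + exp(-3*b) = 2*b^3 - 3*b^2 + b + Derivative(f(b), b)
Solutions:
 f(b) = C1 - b^4/2 + b^3 - b^2/2 + 2*b - exp(-3*b)/3


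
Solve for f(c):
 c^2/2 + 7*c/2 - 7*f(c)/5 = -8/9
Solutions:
 f(c) = 5*c^2/14 + 5*c/2 + 40/63


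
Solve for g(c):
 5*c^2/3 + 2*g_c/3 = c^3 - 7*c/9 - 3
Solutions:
 g(c) = C1 + 3*c^4/8 - 5*c^3/6 - 7*c^2/12 - 9*c/2


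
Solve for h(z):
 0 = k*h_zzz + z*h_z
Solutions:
 h(z) = C1 + Integral(C2*airyai(z*(-1/k)^(1/3)) + C3*airybi(z*(-1/k)^(1/3)), z)


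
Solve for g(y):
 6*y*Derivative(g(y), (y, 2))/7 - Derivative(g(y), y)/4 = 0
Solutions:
 g(y) = C1 + C2*y^(31/24)


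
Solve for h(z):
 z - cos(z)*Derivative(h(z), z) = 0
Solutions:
 h(z) = C1 + Integral(z/cos(z), z)


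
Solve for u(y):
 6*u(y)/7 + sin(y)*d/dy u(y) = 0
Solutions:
 u(y) = C1*(cos(y) + 1)^(3/7)/(cos(y) - 1)^(3/7)


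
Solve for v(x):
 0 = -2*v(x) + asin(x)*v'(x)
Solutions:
 v(x) = C1*exp(2*Integral(1/asin(x), x))


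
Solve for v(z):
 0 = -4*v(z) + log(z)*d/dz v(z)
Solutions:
 v(z) = C1*exp(4*li(z))


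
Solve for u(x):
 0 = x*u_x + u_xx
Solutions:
 u(x) = C1 + C2*erf(sqrt(2)*x/2)


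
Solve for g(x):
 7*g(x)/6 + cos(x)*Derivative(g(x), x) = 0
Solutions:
 g(x) = C1*(sin(x) - 1)^(7/12)/(sin(x) + 1)^(7/12)


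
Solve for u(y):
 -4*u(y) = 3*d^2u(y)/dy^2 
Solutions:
 u(y) = C1*sin(2*sqrt(3)*y/3) + C2*cos(2*sqrt(3)*y/3)


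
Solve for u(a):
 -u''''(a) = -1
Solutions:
 u(a) = C1 + C2*a + C3*a^2 + C4*a^3 + a^4/24


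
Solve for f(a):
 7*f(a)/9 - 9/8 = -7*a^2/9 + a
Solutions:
 f(a) = -a^2 + 9*a/7 + 81/56


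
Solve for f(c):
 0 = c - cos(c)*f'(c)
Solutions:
 f(c) = C1 + Integral(c/cos(c), c)


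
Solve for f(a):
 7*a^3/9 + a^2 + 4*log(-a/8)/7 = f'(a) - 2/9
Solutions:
 f(a) = C1 + 7*a^4/36 + a^3/3 + 4*a*log(-a)/7 + 2*a*(-54*log(2) - 11)/63


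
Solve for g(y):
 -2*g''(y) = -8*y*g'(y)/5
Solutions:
 g(y) = C1 + C2*erfi(sqrt(10)*y/5)


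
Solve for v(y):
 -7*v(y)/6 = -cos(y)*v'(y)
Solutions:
 v(y) = C1*(sin(y) + 1)^(7/12)/(sin(y) - 1)^(7/12)


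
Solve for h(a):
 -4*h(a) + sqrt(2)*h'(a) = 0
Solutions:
 h(a) = C1*exp(2*sqrt(2)*a)


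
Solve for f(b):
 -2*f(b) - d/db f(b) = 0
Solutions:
 f(b) = C1*exp(-2*b)


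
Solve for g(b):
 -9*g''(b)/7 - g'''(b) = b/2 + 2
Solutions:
 g(b) = C1 + C2*b + C3*exp(-9*b/7) - 7*b^3/108 - 203*b^2/324


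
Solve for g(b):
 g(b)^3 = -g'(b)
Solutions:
 g(b) = -sqrt(2)*sqrt(-1/(C1 - b))/2
 g(b) = sqrt(2)*sqrt(-1/(C1 - b))/2


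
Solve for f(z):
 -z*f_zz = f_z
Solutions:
 f(z) = C1 + C2*log(z)


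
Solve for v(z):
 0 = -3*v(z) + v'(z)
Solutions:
 v(z) = C1*exp(3*z)


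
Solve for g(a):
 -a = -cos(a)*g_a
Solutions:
 g(a) = C1 + Integral(a/cos(a), a)


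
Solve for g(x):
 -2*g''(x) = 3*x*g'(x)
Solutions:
 g(x) = C1 + C2*erf(sqrt(3)*x/2)


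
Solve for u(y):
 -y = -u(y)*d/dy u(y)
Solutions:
 u(y) = -sqrt(C1 + y^2)
 u(y) = sqrt(C1 + y^2)


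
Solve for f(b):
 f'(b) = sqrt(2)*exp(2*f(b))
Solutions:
 f(b) = log(-sqrt(-1/(C1 + sqrt(2)*b))) - log(2)/2
 f(b) = log(-1/(C1 + sqrt(2)*b))/2 - log(2)/2


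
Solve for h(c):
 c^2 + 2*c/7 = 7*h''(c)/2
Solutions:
 h(c) = C1 + C2*c + c^4/42 + 2*c^3/147


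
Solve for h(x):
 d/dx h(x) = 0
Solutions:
 h(x) = C1


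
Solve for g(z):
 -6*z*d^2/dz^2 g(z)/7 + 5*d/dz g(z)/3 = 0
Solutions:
 g(z) = C1 + C2*z^(53/18)


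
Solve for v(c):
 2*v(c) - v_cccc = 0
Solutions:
 v(c) = C1*exp(-2^(1/4)*c) + C2*exp(2^(1/4)*c) + C3*sin(2^(1/4)*c) + C4*cos(2^(1/4)*c)


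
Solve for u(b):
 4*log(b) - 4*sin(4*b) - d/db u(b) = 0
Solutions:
 u(b) = C1 + 4*b*log(b) - 4*b + cos(4*b)


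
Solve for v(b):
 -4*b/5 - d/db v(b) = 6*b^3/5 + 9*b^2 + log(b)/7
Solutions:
 v(b) = C1 - 3*b^4/10 - 3*b^3 - 2*b^2/5 - b*log(b)/7 + b/7


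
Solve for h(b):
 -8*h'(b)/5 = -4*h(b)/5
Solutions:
 h(b) = C1*exp(b/2)


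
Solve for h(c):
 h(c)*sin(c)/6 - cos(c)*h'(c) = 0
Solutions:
 h(c) = C1/cos(c)^(1/6)


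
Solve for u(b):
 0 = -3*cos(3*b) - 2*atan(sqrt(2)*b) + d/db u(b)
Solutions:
 u(b) = C1 + 2*b*atan(sqrt(2)*b) - sqrt(2)*log(2*b^2 + 1)/2 + sin(3*b)


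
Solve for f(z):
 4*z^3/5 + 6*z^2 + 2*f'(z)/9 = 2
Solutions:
 f(z) = C1 - 9*z^4/10 - 9*z^3 + 9*z


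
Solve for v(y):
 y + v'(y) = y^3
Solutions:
 v(y) = C1 + y^4/4 - y^2/2


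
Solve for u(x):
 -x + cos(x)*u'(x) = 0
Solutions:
 u(x) = C1 + Integral(x/cos(x), x)


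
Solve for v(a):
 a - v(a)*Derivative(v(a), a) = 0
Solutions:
 v(a) = -sqrt(C1 + a^2)
 v(a) = sqrt(C1 + a^2)


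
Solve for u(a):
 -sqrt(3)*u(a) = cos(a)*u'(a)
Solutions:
 u(a) = C1*(sin(a) - 1)^(sqrt(3)/2)/(sin(a) + 1)^(sqrt(3)/2)


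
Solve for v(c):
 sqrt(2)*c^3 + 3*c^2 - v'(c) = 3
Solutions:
 v(c) = C1 + sqrt(2)*c^4/4 + c^3 - 3*c


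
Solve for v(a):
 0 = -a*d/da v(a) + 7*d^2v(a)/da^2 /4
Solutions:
 v(a) = C1 + C2*erfi(sqrt(14)*a/7)


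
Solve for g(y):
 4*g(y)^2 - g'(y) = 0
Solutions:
 g(y) = -1/(C1 + 4*y)


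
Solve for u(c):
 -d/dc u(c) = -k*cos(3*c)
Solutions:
 u(c) = C1 + k*sin(3*c)/3


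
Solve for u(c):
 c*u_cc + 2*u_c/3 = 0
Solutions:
 u(c) = C1 + C2*c^(1/3)


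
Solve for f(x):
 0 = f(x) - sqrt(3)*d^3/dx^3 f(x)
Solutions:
 f(x) = C3*exp(3^(5/6)*x/3) + (C1*sin(3^(1/3)*x/2) + C2*cos(3^(1/3)*x/2))*exp(-3^(5/6)*x/6)


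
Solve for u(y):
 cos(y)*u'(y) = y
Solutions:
 u(y) = C1 + Integral(y/cos(y), y)


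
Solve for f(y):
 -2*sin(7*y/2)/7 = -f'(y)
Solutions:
 f(y) = C1 - 4*cos(7*y/2)/49


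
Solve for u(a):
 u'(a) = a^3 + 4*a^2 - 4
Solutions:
 u(a) = C1 + a^4/4 + 4*a^3/3 - 4*a


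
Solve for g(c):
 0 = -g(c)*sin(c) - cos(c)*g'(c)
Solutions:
 g(c) = C1*cos(c)


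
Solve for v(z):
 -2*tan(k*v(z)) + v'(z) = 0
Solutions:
 v(z) = Piecewise((-asin(exp(C1*k + 2*k*z))/k + pi/k, Ne(k, 0)), (nan, True))
 v(z) = Piecewise((asin(exp(C1*k + 2*k*z))/k, Ne(k, 0)), (nan, True))


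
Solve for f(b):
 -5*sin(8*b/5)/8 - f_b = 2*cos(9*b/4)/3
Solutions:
 f(b) = C1 - 8*sin(9*b/4)/27 + 25*cos(8*b/5)/64


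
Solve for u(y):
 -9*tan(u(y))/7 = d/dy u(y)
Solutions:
 u(y) = pi - asin(C1*exp(-9*y/7))
 u(y) = asin(C1*exp(-9*y/7))


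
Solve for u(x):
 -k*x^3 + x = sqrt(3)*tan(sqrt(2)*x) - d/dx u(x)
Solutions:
 u(x) = C1 + k*x^4/4 - x^2/2 - sqrt(6)*log(cos(sqrt(2)*x))/2


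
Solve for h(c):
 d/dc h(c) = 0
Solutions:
 h(c) = C1


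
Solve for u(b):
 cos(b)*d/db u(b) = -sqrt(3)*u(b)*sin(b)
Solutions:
 u(b) = C1*cos(b)^(sqrt(3))


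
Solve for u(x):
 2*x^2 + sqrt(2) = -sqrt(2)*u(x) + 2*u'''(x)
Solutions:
 u(x) = C3*exp(2^(5/6)*x/2) - sqrt(2)*x^2 + (C1*sin(2^(5/6)*sqrt(3)*x/4) + C2*cos(2^(5/6)*sqrt(3)*x/4))*exp(-2^(5/6)*x/4) - 1


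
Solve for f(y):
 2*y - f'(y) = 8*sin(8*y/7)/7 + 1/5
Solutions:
 f(y) = C1 + y^2 - y/5 + cos(8*y/7)


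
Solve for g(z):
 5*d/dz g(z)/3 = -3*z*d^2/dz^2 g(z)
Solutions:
 g(z) = C1 + C2*z^(4/9)


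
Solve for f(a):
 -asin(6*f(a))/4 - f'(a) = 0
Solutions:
 Integral(1/asin(6*_y), (_y, f(a))) = C1 - a/4


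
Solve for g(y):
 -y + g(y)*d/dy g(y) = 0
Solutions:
 g(y) = -sqrt(C1 + y^2)
 g(y) = sqrt(C1 + y^2)


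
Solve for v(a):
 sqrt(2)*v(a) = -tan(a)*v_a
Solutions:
 v(a) = C1/sin(a)^(sqrt(2))


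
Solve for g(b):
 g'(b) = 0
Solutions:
 g(b) = C1


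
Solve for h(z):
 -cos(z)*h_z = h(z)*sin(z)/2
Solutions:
 h(z) = C1*sqrt(cos(z))


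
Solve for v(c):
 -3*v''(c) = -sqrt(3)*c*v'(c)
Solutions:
 v(c) = C1 + C2*erfi(sqrt(2)*3^(3/4)*c/6)


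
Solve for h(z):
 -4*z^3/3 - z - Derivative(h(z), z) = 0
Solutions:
 h(z) = C1 - z^4/3 - z^2/2


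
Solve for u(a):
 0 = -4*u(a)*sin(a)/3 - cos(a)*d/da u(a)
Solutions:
 u(a) = C1*cos(a)^(4/3)


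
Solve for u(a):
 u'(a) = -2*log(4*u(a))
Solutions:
 Integral(1/(log(_y) + 2*log(2)), (_y, u(a)))/2 = C1 - a


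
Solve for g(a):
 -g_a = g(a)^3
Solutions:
 g(a) = -sqrt(2)*sqrt(-1/(C1 - a))/2
 g(a) = sqrt(2)*sqrt(-1/(C1 - a))/2


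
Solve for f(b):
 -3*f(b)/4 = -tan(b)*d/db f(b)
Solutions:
 f(b) = C1*sin(b)^(3/4)


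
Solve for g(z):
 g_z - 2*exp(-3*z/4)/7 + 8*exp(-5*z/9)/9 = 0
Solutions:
 g(z) = C1 - 8*exp(-3*z/4)/21 + 8*exp(-5*z/9)/5


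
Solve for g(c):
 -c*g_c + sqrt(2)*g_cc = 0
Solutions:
 g(c) = C1 + C2*erfi(2^(1/4)*c/2)


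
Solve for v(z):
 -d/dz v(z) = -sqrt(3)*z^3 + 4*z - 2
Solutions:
 v(z) = C1 + sqrt(3)*z^4/4 - 2*z^2 + 2*z


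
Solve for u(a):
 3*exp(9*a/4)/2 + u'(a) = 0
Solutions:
 u(a) = C1 - 2*exp(9*a/4)/3


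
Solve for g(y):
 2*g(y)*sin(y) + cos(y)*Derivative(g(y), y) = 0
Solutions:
 g(y) = C1*cos(y)^2


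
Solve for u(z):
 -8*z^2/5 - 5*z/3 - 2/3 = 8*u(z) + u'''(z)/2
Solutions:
 u(z) = C3*exp(-2*2^(1/3)*z) - z^2/5 - 5*z/24 + (C1*sin(2^(1/3)*sqrt(3)*z) + C2*cos(2^(1/3)*sqrt(3)*z))*exp(2^(1/3)*z) - 1/12


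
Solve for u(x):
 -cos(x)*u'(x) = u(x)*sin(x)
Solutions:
 u(x) = C1*cos(x)


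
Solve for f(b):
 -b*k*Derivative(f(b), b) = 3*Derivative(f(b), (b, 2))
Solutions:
 f(b) = Piecewise((-sqrt(6)*sqrt(pi)*C1*erf(sqrt(6)*b*sqrt(k)/6)/(2*sqrt(k)) - C2, (k > 0) | (k < 0)), (-C1*b - C2, True))


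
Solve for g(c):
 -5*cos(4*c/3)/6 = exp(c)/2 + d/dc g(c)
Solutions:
 g(c) = C1 - exp(c)/2 - 5*sin(4*c/3)/8


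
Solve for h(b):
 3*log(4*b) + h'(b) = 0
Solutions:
 h(b) = C1 - 3*b*log(b) - b*log(64) + 3*b


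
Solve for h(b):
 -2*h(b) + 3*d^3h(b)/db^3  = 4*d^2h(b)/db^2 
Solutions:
 h(b) = C1*exp(b*(-(9*sqrt(1113) + 307)^(1/3) - 16/(9*sqrt(1113) + 307)^(1/3) + 8)/18)*sin(sqrt(3)*b*(-(9*sqrt(1113) + 307)^(1/3) + 16/(9*sqrt(1113) + 307)^(1/3))/18) + C2*exp(b*(-(9*sqrt(1113) + 307)^(1/3) - 16/(9*sqrt(1113) + 307)^(1/3) + 8)/18)*cos(sqrt(3)*b*(-(9*sqrt(1113) + 307)^(1/3) + 16/(9*sqrt(1113) + 307)^(1/3))/18) + C3*exp(b*(16/(9*sqrt(1113) + 307)^(1/3) + 4 + (9*sqrt(1113) + 307)^(1/3))/9)


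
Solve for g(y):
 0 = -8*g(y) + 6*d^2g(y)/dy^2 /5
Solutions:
 g(y) = C1*exp(-2*sqrt(15)*y/3) + C2*exp(2*sqrt(15)*y/3)


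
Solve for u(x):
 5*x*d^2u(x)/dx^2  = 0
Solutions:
 u(x) = C1 + C2*x


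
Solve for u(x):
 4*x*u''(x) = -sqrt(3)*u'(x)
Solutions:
 u(x) = C1 + C2*x^(1 - sqrt(3)/4)


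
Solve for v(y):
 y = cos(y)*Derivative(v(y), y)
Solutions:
 v(y) = C1 + Integral(y/cos(y), y)


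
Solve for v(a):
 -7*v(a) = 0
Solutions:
 v(a) = 0


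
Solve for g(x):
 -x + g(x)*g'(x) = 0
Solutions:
 g(x) = -sqrt(C1 + x^2)
 g(x) = sqrt(C1 + x^2)


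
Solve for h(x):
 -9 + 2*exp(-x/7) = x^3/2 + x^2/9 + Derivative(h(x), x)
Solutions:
 h(x) = C1 - x^4/8 - x^3/27 - 9*x - 14*exp(-x/7)


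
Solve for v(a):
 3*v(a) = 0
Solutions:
 v(a) = 0


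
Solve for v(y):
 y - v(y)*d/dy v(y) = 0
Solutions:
 v(y) = -sqrt(C1 + y^2)
 v(y) = sqrt(C1 + y^2)


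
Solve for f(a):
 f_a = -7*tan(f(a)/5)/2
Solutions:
 f(a) = -5*asin(C1*exp(-7*a/10)) + 5*pi
 f(a) = 5*asin(C1*exp(-7*a/10))


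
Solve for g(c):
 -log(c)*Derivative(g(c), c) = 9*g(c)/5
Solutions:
 g(c) = C1*exp(-9*li(c)/5)


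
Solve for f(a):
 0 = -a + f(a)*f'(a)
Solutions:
 f(a) = -sqrt(C1 + a^2)
 f(a) = sqrt(C1 + a^2)


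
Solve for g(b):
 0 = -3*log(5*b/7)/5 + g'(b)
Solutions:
 g(b) = C1 + 3*b*log(b)/5 - 3*b*log(7)/5 - 3*b/5 + 3*b*log(5)/5


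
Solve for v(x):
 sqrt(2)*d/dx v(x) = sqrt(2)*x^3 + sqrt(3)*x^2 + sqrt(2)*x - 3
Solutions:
 v(x) = C1 + x^4/4 + sqrt(6)*x^3/6 + x^2/2 - 3*sqrt(2)*x/2


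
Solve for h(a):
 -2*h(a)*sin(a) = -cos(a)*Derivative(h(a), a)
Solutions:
 h(a) = C1/cos(a)^2


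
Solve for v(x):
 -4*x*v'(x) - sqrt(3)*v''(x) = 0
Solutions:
 v(x) = C1 + C2*erf(sqrt(2)*3^(3/4)*x/3)


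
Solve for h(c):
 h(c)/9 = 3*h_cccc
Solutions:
 h(c) = C1*exp(-3^(1/4)*c/3) + C2*exp(3^(1/4)*c/3) + C3*sin(3^(1/4)*c/3) + C4*cos(3^(1/4)*c/3)


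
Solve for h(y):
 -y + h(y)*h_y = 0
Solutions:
 h(y) = -sqrt(C1 + y^2)
 h(y) = sqrt(C1 + y^2)


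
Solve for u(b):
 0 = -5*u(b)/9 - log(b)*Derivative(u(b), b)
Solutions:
 u(b) = C1*exp(-5*li(b)/9)


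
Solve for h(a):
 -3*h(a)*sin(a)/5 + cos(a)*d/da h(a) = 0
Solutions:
 h(a) = C1/cos(a)^(3/5)


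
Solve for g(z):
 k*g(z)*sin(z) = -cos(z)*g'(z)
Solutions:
 g(z) = C1*exp(k*log(cos(z)))


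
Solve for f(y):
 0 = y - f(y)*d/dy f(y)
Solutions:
 f(y) = -sqrt(C1 + y^2)
 f(y) = sqrt(C1 + y^2)


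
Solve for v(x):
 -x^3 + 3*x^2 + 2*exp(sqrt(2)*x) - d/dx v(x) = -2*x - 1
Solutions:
 v(x) = C1 - x^4/4 + x^3 + x^2 + x + sqrt(2)*exp(sqrt(2)*x)


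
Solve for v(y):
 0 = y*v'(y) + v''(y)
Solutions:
 v(y) = C1 + C2*erf(sqrt(2)*y/2)


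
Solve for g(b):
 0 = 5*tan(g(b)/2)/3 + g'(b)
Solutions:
 g(b) = -2*asin(C1*exp(-5*b/6)) + 2*pi
 g(b) = 2*asin(C1*exp(-5*b/6))


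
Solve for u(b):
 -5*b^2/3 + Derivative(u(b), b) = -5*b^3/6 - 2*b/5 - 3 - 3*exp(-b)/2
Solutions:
 u(b) = C1 - 5*b^4/24 + 5*b^3/9 - b^2/5 - 3*b + 3*exp(-b)/2


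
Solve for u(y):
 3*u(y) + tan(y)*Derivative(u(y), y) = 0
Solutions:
 u(y) = C1/sin(y)^3


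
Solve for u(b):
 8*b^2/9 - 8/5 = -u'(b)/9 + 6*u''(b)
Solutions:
 u(b) = C1 + C2*exp(b/54) - 8*b^3/3 - 432*b^2 - 233208*b/5


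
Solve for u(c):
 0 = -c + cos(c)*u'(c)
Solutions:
 u(c) = C1 + Integral(c/cos(c), c)


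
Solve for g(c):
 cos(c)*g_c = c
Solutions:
 g(c) = C1 + Integral(c/cos(c), c)


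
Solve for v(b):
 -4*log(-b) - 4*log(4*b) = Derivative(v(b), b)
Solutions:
 v(b) = C1 - 8*b*log(b) + 4*b*(-2*log(2) + 2 - I*pi)


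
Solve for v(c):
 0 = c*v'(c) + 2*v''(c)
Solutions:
 v(c) = C1 + C2*erf(c/2)


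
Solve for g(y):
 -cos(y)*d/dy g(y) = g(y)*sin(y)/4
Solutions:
 g(y) = C1*cos(y)^(1/4)


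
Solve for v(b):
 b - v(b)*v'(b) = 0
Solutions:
 v(b) = -sqrt(C1 + b^2)
 v(b) = sqrt(C1 + b^2)


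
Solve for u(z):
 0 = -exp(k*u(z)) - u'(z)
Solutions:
 u(z) = Piecewise((log(1/(C1*k + k*z))/k, Ne(k, 0)), (nan, True))
 u(z) = Piecewise((C1 - z, Eq(k, 0)), (nan, True))


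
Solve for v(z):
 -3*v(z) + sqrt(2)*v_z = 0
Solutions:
 v(z) = C1*exp(3*sqrt(2)*z/2)


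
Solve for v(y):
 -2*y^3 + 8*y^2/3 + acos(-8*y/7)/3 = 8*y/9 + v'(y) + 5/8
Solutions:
 v(y) = C1 - y^4/2 + 8*y^3/9 - 4*y^2/9 + y*acos(-8*y/7)/3 - 5*y/8 + sqrt(49 - 64*y^2)/24


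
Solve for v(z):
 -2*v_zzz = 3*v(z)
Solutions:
 v(z) = C3*exp(-2^(2/3)*3^(1/3)*z/2) + (C1*sin(2^(2/3)*3^(5/6)*z/4) + C2*cos(2^(2/3)*3^(5/6)*z/4))*exp(2^(2/3)*3^(1/3)*z/4)


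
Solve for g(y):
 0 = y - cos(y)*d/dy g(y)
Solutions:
 g(y) = C1 + Integral(y/cos(y), y)


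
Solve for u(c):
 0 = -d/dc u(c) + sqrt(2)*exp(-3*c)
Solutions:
 u(c) = C1 - sqrt(2)*exp(-3*c)/3


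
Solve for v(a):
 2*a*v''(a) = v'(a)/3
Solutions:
 v(a) = C1 + C2*a^(7/6)


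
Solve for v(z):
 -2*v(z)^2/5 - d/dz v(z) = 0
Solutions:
 v(z) = 5/(C1 + 2*z)


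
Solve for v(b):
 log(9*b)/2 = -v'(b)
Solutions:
 v(b) = C1 - b*log(b)/2 - b*log(3) + b/2


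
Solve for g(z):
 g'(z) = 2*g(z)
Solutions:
 g(z) = C1*exp(2*z)


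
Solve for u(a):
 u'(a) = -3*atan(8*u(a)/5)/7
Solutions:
 Integral(1/atan(8*_y/5), (_y, u(a))) = C1 - 3*a/7


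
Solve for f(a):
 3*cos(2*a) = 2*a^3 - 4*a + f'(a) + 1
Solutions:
 f(a) = C1 - a^4/2 + 2*a^2 - a + 3*sin(2*a)/2


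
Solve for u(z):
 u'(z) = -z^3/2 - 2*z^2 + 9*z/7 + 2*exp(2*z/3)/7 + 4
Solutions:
 u(z) = C1 - z^4/8 - 2*z^3/3 + 9*z^2/14 + 4*z + 3*exp(2*z/3)/7


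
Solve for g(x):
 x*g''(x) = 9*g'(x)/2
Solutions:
 g(x) = C1 + C2*x^(11/2)


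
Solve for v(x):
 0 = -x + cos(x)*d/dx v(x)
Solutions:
 v(x) = C1 + Integral(x/cos(x), x)


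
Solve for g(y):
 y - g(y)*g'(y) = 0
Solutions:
 g(y) = -sqrt(C1 + y^2)
 g(y) = sqrt(C1 + y^2)


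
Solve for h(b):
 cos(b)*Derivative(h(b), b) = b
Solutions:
 h(b) = C1 + Integral(b/cos(b), b)


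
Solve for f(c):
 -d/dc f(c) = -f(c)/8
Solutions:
 f(c) = C1*exp(c/8)


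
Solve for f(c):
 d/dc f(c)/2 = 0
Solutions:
 f(c) = C1


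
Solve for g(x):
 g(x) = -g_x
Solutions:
 g(x) = C1*exp(-x)


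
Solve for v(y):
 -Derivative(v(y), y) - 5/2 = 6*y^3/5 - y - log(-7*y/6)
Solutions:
 v(y) = C1 - 3*y^4/10 + y^2/2 + y*log(-y) + y*(-7/2 - log(6) + log(7))


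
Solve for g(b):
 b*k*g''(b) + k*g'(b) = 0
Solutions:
 g(b) = C1 + C2*log(b)


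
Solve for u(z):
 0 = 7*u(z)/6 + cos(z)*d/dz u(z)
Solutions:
 u(z) = C1*(sin(z) - 1)^(7/12)/(sin(z) + 1)^(7/12)


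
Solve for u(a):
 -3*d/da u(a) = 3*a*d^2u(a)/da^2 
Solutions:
 u(a) = C1 + C2*log(a)


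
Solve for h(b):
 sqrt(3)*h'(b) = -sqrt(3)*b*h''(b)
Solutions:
 h(b) = C1 + C2*log(b)


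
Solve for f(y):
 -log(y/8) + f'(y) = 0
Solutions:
 f(y) = C1 + y*log(y) - y*log(8) - y


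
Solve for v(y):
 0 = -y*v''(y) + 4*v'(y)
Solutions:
 v(y) = C1 + C2*y^5


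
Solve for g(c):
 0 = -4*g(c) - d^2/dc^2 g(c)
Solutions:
 g(c) = C1*sin(2*c) + C2*cos(2*c)


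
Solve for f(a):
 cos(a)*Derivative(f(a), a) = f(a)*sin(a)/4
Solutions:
 f(a) = C1/cos(a)^(1/4)


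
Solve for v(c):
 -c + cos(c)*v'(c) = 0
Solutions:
 v(c) = C1 + Integral(c/cos(c), c)


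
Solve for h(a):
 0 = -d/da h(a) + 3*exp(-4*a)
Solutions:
 h(a) = C1 - 3*exp(-4*a)/4


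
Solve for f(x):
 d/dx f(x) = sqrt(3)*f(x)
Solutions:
 f(x) = C1*exp(sqrt(3)*x)


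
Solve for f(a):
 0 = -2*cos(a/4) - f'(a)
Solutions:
 f(a) = C1 - 8*sin(a/4)


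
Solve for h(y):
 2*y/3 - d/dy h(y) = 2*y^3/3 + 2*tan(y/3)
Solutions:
 h(y) = C1 - y^4/6 + y^2/3 + 6*log(cos(y/3))


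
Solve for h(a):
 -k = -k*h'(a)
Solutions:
 h(a) = C1 + a


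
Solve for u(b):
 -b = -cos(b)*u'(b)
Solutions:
 u(b) = C1 + Integral(b/cos(b), b)


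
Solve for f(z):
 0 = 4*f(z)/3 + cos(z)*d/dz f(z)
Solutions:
 f(z) = C1*(sin(z) - 1)^(2/3)/(sin(z) + 1)^(2/3)


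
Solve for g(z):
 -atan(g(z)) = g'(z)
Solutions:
 Integral(1/atan(_y), (_y, g(z))) = C1 - z


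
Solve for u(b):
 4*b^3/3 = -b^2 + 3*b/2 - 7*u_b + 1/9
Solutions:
 u(b) = C1 - b^4/21 - b^3/21 + 3*b^2/28 + b/63


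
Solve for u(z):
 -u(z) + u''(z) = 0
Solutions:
 u(z) = C1*exp(-z) + C2*exp(z)


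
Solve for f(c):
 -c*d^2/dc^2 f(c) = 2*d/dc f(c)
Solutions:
 f(c) = C1 + C2/c


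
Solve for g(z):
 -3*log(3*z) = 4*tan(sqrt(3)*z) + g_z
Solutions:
 g(z) = C1 - 3*z*log(z) - 3*z*log(3) + 3*z + 4*sqrt(3)*log(cos(sqrt(3)*z))/3


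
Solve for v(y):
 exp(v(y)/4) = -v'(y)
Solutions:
 v(y) = 4*log(1/(C1 + y)) + 8*log(2)


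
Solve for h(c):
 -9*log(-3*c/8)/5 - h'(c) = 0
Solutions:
 h(c) = C1 - 9*c*log(-c)/5 + 9*c*(-log(3) + 1 + 3*log(2))/5


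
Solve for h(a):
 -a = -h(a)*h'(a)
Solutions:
 h(a) = -sqrt(C1 + a^2)
 h(a) = sqrt(C1 + a^2)


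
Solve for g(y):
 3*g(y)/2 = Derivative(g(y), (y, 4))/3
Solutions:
 g(y) = C1*exp(-2^(3/4)*sqrt(3)*y/2) + C2*exp(2^(3/4)*sqrt(3)*y/2) + C3*sin(2^(3/4)*sqrt(3)*y/2) + C4*cos(2^(3/4)*sqrt(3)*y/2)


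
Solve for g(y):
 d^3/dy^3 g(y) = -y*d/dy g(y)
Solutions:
 g(y) = C1 + Integral(C2*airyai(-y) + C3*airybi(-y), y)


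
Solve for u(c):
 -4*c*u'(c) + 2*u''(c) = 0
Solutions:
 u(c) = C1 + C2*erfi(c)


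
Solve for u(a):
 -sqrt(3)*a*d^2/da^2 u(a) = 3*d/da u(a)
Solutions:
 u(a) = C1 + C2*a^(1 - sqrt(3))


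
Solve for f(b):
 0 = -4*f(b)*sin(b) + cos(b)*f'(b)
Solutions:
 f(b) = C1/cos(b)^4


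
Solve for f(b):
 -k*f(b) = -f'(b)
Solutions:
 f(b) = C1*exp(b*k)


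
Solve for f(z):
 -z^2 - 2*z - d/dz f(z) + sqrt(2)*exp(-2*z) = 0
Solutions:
 f(z) = C1 - z^3/3 - z^2 - sqrt(2)*exp(-2*z)/2


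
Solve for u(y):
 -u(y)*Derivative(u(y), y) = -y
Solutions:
 u(y) = -sqrt(C1 + y^2)
 u(y) = sqrt(C1 + y^2)


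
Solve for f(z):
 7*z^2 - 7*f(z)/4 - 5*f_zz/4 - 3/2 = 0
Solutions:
 f(z) = C1*sin(sqrt(35)*z/5) + C2*cos(sqrt(35)*z/5) + 4*z^2 - 46/7


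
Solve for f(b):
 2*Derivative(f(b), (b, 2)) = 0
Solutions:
 f(b) = C1 + C2*b


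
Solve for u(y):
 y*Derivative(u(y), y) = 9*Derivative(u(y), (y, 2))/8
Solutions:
 u(y) = C1 + C2*erfi(2*y/3)


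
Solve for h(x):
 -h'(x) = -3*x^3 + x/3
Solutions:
 h(x) = C1 + 3*x^4/4 - x^2/6


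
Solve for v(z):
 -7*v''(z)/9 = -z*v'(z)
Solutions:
 v(z) = C1 + C2*erfi(3*sqrt(14)*z/14)


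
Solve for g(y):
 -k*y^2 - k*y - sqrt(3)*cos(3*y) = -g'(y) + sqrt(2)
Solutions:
 g(y) = C1 + k*y^3/3 + k*y^2/2 + sqrt(2)*y + sqrt(3)*sin(3*y)/3


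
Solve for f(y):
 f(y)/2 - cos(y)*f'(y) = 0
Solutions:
 f(y) = C1*(sin(y) + 1)^(1/4)/(sin(y) - 1)^(1/4)


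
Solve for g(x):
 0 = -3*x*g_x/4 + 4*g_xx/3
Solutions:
 g(x) = C1 + C2*erfi(3*sqrt(2)*x/8)


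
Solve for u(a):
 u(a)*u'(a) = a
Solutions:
 u(a) = -sqrt(C1 + a^2)
 u(a) = sqrt(C1 + a^2)


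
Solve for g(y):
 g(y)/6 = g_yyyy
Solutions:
 g(y) = C1*exp(-6^(3/4)*y/6) + C2*exp(6^(3/4)*y/6) + C3*sin(6^(3/4)*y/6) + C4*cos(6^(3/4)*y/6)


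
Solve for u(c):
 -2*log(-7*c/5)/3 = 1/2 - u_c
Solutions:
 u(c) = C1 + 2*c*log(-c)/3 + c*(-4*log(5) - 1 + 4*log(7))/6


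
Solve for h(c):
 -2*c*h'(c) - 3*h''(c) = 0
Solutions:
 h(c) = C1 + C2*erf(sqrt(3)*c/3)


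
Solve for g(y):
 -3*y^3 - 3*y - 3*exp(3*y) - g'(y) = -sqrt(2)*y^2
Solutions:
 g(y) = C1 - 3*y^4/4 + sqrt(2)*y^3/3 - 3*y^2/2 - exp(3*y)


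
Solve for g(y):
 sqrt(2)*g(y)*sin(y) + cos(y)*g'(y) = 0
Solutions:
 g(y) = C1*cos(y)^(sqrt(2))


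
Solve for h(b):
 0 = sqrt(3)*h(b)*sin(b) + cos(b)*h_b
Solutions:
 h(b) = C1*cos(b)^(sqrt(3))


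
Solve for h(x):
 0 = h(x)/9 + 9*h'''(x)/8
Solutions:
 h(x) = C3*exp(-2*3^(2/3)*x/9) + (C1*sin(3^(1/6)*x/3) + C2*cos(3^(1/6)*x/3))*exp(3^(2/3)*x/9)


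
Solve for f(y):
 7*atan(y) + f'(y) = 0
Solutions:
 f(y) = C1 - 7*y*atan(y) + 7*log(y^2 + 1)/2


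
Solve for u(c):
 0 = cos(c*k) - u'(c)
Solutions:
 u(c) = C1 + sin(c*k)/k


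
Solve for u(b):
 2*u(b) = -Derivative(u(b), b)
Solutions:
 u(b) = C1*exp(-2*b)


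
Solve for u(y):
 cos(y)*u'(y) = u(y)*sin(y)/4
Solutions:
 u(y) = C1/cos(y)^(1/4)


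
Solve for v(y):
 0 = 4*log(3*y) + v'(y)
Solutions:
 v(y) = C1 - 4*y*log(y) - y*log(81) + 4*y


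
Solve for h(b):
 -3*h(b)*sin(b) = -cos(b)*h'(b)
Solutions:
 h(b) = C1/cos(b)^3


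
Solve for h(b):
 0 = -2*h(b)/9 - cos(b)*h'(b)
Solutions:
 h(b) = C1*(sin(b) - 1)^(1/9)/(sin(b) + 1)^(1/9)


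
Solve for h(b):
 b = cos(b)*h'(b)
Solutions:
 h(b) = C1 + Integral(b/cos(b), b)


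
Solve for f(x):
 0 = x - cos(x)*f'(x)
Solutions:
 f(x) = C1 + Integral(x/cos(x), x)


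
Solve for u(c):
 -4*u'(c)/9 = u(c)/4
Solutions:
 u(c) = C1*exp(-9*c/16)


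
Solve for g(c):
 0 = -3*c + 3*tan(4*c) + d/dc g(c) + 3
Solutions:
 g(c) = C1 + 3*c^2/2 - 3*c + 3*log(cos(4*c))/4


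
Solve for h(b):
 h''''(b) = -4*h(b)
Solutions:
 h(b) = (C1*sin(b) + C2*cos(b))*exp(-b) + (C3*sin(b) + C4*cos(b))*exp(b)


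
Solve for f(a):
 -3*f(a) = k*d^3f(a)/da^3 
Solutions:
 f(a) = C1*exp(3^(1/3)*a*(-1/k)^(1/3)) + C2*exp(a*(-1/k)^(1/3)*(-3^(1/3) + 3^(5/6)*I)/2) + C3*exp(-a*(-1/k)^(1/3)*(3^(1/3) + 3^(5/6)*I)/2)


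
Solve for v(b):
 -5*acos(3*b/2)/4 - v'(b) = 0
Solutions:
 v(b) = C1 - 5*b*acos(3*b/2)/4 + 5*sqrt(4 - 9*b^2)/12


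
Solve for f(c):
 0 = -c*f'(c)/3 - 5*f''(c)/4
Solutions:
 f(c) = C1 + C2*erf(sqrt(30)*c/15)


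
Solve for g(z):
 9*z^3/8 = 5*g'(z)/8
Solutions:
 g(z) = C1 + 9*z^4/20


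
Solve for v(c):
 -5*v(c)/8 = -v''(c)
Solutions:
 v(c) = C1*exp(-sqrt(10)*c/4) + C2*exp(sqrt(10)*c/4)


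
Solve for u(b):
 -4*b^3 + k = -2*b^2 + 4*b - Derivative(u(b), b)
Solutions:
 u(b) = C1 + b^4 - 2*b^3/3 + 2*b^2 - b*k


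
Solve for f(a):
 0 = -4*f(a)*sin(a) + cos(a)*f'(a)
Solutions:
 f(a) = C1/cos(a)^4


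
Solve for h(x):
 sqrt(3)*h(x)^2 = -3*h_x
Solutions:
 h(x) = 3/(C1 + sqrt(3)*x)


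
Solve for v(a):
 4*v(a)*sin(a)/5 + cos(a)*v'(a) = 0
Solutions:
 v(a) = C1*cos(a)^(4/5)


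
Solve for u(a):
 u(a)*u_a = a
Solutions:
 u(a) = -sqrt(C1 + a^2)
 u(a) = sqrt(C1 + a^2)


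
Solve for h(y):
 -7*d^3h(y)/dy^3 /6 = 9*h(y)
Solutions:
 h(y) = C3*exp(-3*2^(1/3)*7^(2/3)*y/7) + (C1*sin(3*2^(1/3)*sqrt(3)*7^(2/3)*y/14) + C2*cos(3*2^(1/3)*sqrt(3)*7^(2/3)*y/14))*exp(3*2^(1/3)*7^(2/3)*y/14)


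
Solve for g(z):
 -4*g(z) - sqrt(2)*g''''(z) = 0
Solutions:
 g(z) = (C1*sin(2^(7/8)*z/2) + C2*cos(2^(7/8)*z/2))*exp(-2^(7/8)*z/2) + (C3*sin(2^(7/8)*z/2) + C4*cos(2^(7/8)*z/2))*exp(2^(7/8)*z/2)


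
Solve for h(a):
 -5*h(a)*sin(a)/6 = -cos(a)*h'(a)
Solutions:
 h(a) = C1/cos(a)^(5/6)


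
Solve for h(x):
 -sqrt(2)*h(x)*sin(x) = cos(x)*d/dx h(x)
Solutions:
 h(x) = C1*cos(x)^(sqrt(2))


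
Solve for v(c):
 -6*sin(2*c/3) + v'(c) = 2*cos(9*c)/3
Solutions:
 v(c) = C1 + 2*sin(9*c)/27 - 9*cos(2*c/3)


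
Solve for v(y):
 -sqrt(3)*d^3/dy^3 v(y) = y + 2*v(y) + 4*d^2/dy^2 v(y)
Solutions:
 v(y) = C1*exp(y*(-8*sqrt(3) + 16/(sqrt(627) + 145*sqrt(3)/9)^(1/3) + 3*(sqrt(627) + 145*sqrt(3)/9)^(1/3))/18)*sin(sqrt(3)*y*(-3*(sqrt(627) + 145*sqrt(3)/9)^(1/3) + 16/(sqrt(627) + 145*sqrt(3)/9)^(1/3))/18) + C2*exp(y*(-8*sqrt(3) + 16/(sqrt(627) + 145*sqrt(3)/9)^(1/3) + 3*(sqrt(627) + 145*sqrt(3)/9)^(1/3))/18)*cos(sqrt(3)*y*(-3*(sqrt(627) + 145*sqrt(3)/9)^(1/3) + 16/(sqrt(627) + 145*sqrt(3)/9)^(1/3))/18) + C3*exp(-y*(16/(sqrt(627) + 145*sqrt(3)/9)^(1/3) + 4*sqrt(3) + 3*(sqrt(627) + 145*sqrt(3)/9)^(1/3))/9) - y/2


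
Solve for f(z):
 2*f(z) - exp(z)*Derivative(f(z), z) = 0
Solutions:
 f(z) = C1*exp(-2*exp(-z))


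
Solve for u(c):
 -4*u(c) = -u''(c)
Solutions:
 u(c) = C1*exp(-2*c) + C2*exp(2*c)


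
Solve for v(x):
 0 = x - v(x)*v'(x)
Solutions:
 v(x) = -sqrt(C1 + x^2)
 v(x) = sqrt(C1 + x^2)


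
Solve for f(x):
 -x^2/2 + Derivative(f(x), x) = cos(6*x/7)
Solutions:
 f(x) = C1 + x^3/6 + 7*sin(6*x/7)/6


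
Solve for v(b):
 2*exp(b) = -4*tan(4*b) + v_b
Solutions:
 v(b) = C1 + 2*exp(b) - log(cos(4*b))


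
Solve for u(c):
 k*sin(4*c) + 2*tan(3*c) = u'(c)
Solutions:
 u(c) = C1 - k*cos(4*c)/4 - 2*log(cos(3*c))/3


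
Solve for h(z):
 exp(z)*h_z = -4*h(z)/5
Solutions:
 h(z) = C1*exp(4*exp(-z)/5)


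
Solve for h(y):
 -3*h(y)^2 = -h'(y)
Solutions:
 h(y) = -1/(C1 + 3*y)


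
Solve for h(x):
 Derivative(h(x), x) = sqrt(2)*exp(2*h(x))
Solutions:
 h(x) = log(-sqrt(-1/(C1 + sqrt(2)*x))) - log(2)/2
 h(x) = log(-1/(C1 + sqrt(2)*x))/2 - log(2)/2


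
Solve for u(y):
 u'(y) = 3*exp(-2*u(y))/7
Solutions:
 u(y) = log(-sqrt(C1 + 42*y)) - log(7)
 u(y) = log(C1 + 42*y)/2 - log(7)


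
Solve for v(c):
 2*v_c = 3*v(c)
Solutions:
 v(c) = C1*exp(3*c/2)


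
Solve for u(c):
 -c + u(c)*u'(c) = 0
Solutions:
 u(c) = -sqrt(C1 + c^2)
 u(c) = sqrt(C1 + c^2)


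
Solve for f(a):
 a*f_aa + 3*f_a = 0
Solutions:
 f(a) = C1 + C2/a^2


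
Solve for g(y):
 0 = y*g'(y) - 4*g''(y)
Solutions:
 g(y) = C1 + C2*erfi(sqrt(2)*y/4)


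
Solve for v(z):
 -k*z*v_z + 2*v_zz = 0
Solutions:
 v(z) = Piecewise((-sqrt(pi)*C1*erf(z*sqrt(-k)/2)/sqrt(-k) - C2, (k > 0) | (k < 0)), (-C1*z - C2, True))


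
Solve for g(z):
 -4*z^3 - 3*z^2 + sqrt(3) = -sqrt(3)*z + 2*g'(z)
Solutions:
 g(z) = C1 - z^4/2 - z^3/2 + sqrt(3)*z^2/4 + sqrt(3)*z/2


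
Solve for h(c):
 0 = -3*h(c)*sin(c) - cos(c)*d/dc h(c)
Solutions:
 h(c) = C1*cos(c)^3


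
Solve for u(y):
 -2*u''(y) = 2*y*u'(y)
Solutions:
 u(y) = C1 + C2*erf(sqrt(2)*y/2)


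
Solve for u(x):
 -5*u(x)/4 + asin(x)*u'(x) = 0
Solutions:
 u(x) = C1*exp(5*Integral(1/asin(x), x)/4)


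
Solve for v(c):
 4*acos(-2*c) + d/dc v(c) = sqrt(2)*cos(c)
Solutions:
 v(c) = C1 - 4*c*acos(-2*c) - 2*sqrt(1 - 4*c^2) + sqrt(2)*sin(c)


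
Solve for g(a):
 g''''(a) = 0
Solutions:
 g(a) = C1 + C2*a + C3*a^2 + C4*a^3


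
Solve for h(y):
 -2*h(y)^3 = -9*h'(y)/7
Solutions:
 h(y) = -3*sqrt(2)*sqrt(-1/(C1 + 14*y))/2
 h(y) = 3*sqrt(2)*sqrt(-1/(C1 + 14*y))/2


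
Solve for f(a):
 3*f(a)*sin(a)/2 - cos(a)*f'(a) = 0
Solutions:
 f(a) = C1/cos(a)^(3/2)


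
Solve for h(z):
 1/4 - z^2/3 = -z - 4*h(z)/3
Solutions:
 h(z) = z^2/4 - 3*z/4 - 3/16


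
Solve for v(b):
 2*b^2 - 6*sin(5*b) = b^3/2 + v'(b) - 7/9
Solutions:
 v(b) = C1 - b^4/8 + 2*b^3/3 + 7*b/9 + 6*cos(5*b)/5
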